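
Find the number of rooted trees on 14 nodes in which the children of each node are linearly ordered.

A rooted plane tree on 14 nodes has 13 edges, and such trees are counted by C_13.
C_13 = C(26,13)/14 = 10400600/14 = 742900.

742900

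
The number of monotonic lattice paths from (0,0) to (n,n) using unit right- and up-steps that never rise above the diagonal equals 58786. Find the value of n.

11

Such diagonal-avoiding paths in an n×n grid are counted by C_n. The Catalan number equal to 58786 is C_11.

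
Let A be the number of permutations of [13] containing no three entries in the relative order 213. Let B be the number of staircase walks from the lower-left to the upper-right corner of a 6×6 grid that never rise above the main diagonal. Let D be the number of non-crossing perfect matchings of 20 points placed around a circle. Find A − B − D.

Permutations of [n] avoiding any single length-3 pattern are counted by C_n; here n = 13. So A = C_13 = 742900.
Monotone paths in an n×n grid that stay weakly below the diagonal are counted by C_n; here n = 6. So B = C_6 = 132.
Non-crossing perfect matchings of 2n points on a circle are counted by C_n; with 20 points, n = 10. So D = C_10 = 16796.
A − B − D = 742900 − 132 − 16796 = 725972.

725972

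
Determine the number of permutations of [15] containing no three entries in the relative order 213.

9694845

For any fixed pattern of length 3, the pattern-avoiding permutations of [15] number C_15.
C_15 = C(30,15)/16 = 155117520/16 = 9694845.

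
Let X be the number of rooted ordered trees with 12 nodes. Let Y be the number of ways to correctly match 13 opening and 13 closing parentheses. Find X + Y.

Rooted ordered (plane) trees on m nodes have m−1 edges and are counted by C_{m−1}; m = 12 gives C_11. So X = C_11 = 58786.
With 13 pairs the number of balanced bracket strings is the Catalan number C_13. So Y = C_13 = 742900.
X + Y = 58786 + 742900 = 801686.

801686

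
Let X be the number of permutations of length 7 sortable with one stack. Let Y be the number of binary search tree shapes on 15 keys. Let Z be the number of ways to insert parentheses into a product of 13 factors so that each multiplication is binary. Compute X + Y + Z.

Stack-sortable permutations are exactly the 231-avoiding ones, counted by C_n; here n = 7. So X = C_7 = 429.
Rooted binary trees with 15 nodes (each child slot possibly empty) number C_15. So Y = C_15 = 9694845.
Bracketing 13 factors into binary products is counted by C_{13−1} = C_12. So Z = C_12 = 208012.
X + Y + Z = 429 + 9694845 + 208012 = 9903286.

9903286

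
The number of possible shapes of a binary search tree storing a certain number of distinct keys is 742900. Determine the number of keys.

Binary search tree shapes on n keys are counted by C_n. The Catalan number equal to 742900 is C_13.

13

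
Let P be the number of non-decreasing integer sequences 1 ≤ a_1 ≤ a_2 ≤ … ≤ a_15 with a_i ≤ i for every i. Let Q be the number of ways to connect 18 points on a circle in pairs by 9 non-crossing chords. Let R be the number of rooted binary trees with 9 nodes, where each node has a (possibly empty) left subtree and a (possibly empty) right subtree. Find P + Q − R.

9694845

Weakly increasing sequences with a_i ≤ i biject with Dyck paths of semilength 15, so there are C_15. So P = C_15 = 9694845.
Non-crossing perfect matchings of 2n points on a circle are counted by C_n; with 18 points, n = 9. So Q = C_9 = 4862.
Rooted binary trees with 9 nodes (each child slot possibly empty) number C_9. So R = C_9 = 4862.
P + Q − R = 9694845 + 4862 − 4862 = 9694845.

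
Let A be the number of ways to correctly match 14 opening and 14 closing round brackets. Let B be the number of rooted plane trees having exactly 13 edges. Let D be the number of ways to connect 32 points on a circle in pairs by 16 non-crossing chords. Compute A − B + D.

With 14 pairs the number of balanced bracket strings is the Catalan number C_14. So A = C_14 = 2674440.
Rooted ordered trees with n edges are counted by C_n; here n = 13. So B = C_13 = 742900.
Non-crossing perfect matchings of 2n points on a circle are counted by C_n; with 32 points, n = 16. So D = C_16 = 35357670.
A − B + D = 2674440 − 742900 + 35357670 = 37289210.

37289210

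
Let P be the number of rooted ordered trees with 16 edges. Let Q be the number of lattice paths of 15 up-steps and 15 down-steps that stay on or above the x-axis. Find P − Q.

25662825

A rooted plane tree with 16 edges has 17 nodes, and the count is C_16. So P = C_16 = 35357670.
Paths of 15 up- and 15 down-steps that never dip below the axis are Dyck paths; their count is C_15. So Q = C_15 = 9694845.
P − Q = 35357670 − 9694845 = 25662825.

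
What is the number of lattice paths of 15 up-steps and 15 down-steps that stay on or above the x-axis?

Paths of 15 up- and 15 down-steps that never dip below the axis are Dyck paths; their count is C_15.
C_15 = C(30,15)/16 = 155117520/16 = 9694845.

9694845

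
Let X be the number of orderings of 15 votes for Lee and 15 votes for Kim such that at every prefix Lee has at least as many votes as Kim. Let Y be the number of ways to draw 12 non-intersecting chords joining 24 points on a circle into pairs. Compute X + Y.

9902857

Reading a vote for the leader as '(' and for the other as ')' turns such a sequence into a balanced string of 15 pairs, so the count is C_15. So X = C_15 = 9694845.
Non-crossing perfect matchings of 2n points on a circle are counted by C_n; with 24 points, n = 12. So Y = C_12 = 208012.
X + Y = 9694845 + 208012 = 9902857.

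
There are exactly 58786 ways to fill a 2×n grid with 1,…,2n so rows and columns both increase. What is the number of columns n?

Standard Young tableaux of shape 2×n are counted by C_n; 58786 = C_11.

11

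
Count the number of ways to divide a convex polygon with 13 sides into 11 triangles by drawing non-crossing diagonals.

A convex 13-gon is triangulated into 11 triangles, and the number of such triangulations is the Catalan number C_{13−2} = C_11.
C_11 = C_10 · 2(2·10+1)/(10+2) = 16796 · 42/12 = 58786.

58786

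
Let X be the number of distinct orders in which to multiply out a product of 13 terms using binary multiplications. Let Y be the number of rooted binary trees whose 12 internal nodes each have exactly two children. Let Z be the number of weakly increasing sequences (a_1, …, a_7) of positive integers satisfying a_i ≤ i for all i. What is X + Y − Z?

Parenthesizations of m factors correspond to full binary trees with m leaves, counted by C_{m−1}; m = 13 gives C_12. So X = C_12 = 208012.
The number of full binary trees on 12 internal nodes is the Catalan number C_12. So Y = C_12 = 208012.
Weakly increasing sequences with a_i ≤ i biject with Dyck paths of semilength 7, so there are C_7. So Z = C_7 = 429.
X + Y − Z = 208012 + 208012 − 429 = 415595.

415595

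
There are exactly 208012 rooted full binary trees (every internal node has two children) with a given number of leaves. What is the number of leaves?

13

Full binary trees with L leaves are counted by C_{L−1}; 208012 = C_12.
So the index is 12, and the number of leaves is 12 + 1 = 13.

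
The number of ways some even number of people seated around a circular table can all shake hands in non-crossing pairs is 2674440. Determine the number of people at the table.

28

Non-crossing handshake pairings of 2n people are counted by C_n; 2674440 = C_14.
So n = 14, and there are 2n = 28 people.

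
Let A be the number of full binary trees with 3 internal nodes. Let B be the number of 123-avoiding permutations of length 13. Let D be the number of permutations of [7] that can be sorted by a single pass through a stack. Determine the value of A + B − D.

742476

The number of full binary trees on 3 internal nodes is the Catalan number C_3. So A = C_3 = 5.
Permutations of [n] avoiding any single length-3 pattern are counted by C_n; here n = 13. So B = C_13 = 742900.
By Knuth's characterisation, the stack-sortable permutations of length 7 are the 231-avoiders, numbering C_7. So D = C_7 = 429.
A + B − D = 5 + 742900 − 429 = 742476.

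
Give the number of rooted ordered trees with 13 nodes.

A rooted plane tree on 13 nodes has 12 edges, and such trees are counted by C_12.
C_12 = 208012.

208012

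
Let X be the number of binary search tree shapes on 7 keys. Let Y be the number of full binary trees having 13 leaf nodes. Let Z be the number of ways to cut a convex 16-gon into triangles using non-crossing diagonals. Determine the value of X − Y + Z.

Binary trees (left/right distinguished) on n nodes are counted by C_n; here n = 7. So X = C_7 = 429.
A full binary tree with L leaves has L−1 internal nodes and is counted by C_{L−1}; L = 13 gives C_12. So Y = C_12 = 208012.
The number of triangulations of a 16-gon is the Catalan number C_14 (index = sides − 2). So Z = C_14 = 2674440.
X − Y + Z = 429 − 208012 + 2674440 = 2466857.

2466857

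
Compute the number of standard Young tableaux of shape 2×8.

By the hook-length formula (or a Dyck-path bijection), SYT of shape 2×8 number C_8.
C_8 = C(16,8)/9 = 12870/9 = 1430.

1430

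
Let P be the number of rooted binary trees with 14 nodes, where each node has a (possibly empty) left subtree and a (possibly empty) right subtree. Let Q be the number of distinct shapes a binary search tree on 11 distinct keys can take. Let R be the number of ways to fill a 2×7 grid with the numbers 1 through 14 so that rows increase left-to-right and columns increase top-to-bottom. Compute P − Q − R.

Rooted binary trees with 14 nodes (each child slot possibly empty) number C_14. So P = C_14 = 2674440.
There are C_n binary search tree shapes on n keys; with n = 11 that is C_11. So Q = C_11 = 58786.
By the hook-length formula (or a Dyck-path bijection), SYT of shape 2×7 number C_7. So R = C_7 = 429.
P − Q − R = 2674440 − 58786 − 429 = 2615225.

2615225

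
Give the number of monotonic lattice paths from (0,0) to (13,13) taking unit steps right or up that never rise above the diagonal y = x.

Monotone paths in an n×n grid that stay weakly below the diagonal are counted by C_n; here n = 13.
C_13 = C(26,13)/14 = 10400600/14 = 742900.

742900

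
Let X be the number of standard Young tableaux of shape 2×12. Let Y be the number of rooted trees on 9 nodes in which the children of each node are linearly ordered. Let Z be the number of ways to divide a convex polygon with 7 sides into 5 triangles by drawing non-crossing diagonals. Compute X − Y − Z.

206540

By the hook-length formula (or a Dyck-path bijection), SYT of shape 2×12 number C_12. So X = C_12 = 208012.
A rooted plane tree on 9 nodes has 8 edges, and such trees are counted by C_8. So Y = C_8 = 1430.
Triangulations of a convex m-gon are counted by C_{m−2}; with m = 7 this is C_5. So Z = C_5 = 42.
X − Y − Z = 208012 − 1430 − 42 = 206540.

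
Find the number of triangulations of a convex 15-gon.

The number of triangulations of a 15-gon is the Catalan number C_13 (index = sides − 2).
C_13 = C(26,13)/14 = 10400600/14 = 742900.

742900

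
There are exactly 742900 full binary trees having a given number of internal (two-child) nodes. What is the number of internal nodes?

Full binary trees with n internal nodes are counted by C_n; 742900 = C_13.

13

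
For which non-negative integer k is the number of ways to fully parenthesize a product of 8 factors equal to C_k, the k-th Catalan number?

Parenthesizations of m factors correspond to full binary trees with m leaves, counted by C_{m−1}; m = 8 gives C_7.

7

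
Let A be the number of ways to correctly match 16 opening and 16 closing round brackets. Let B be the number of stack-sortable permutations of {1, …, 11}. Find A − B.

35298884

A balanced arrangement of 16 bracket pairs is a Dyck word of semilength 16, so the count is C_16. So A = C_16 = 35357670.
Stack-sortable permutations are exactly the 231-avoiding ones, counted by C_n; here n = 11. So B = C_11 = 58786.
A − B = 35357670 − 58786 = 35298884.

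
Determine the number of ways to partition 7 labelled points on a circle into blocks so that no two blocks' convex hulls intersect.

Non-crossing partitions of an n-element set are counted by C_n; here n = 7.
C_7 = C_6 · 2(2·6+1)/(6+2) = 132 · 26/8 = 429.

429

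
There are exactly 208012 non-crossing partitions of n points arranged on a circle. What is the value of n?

Non-crossing partitions of [n] are counted by C_n; 208012 = C_12.

12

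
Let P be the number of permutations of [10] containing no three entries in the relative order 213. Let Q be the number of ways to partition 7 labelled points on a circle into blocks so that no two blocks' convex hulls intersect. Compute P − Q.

16367

Permutations of [n] avoiding any single length-3 pattern are counted by C_n; here n = 10. So P = C_10 = 16796.
Non-crossing partitions of an n-element set are counted by C_n; here n = 7. So Q = C_7 = 429.
P − Q = 16796 − 429 = 16367.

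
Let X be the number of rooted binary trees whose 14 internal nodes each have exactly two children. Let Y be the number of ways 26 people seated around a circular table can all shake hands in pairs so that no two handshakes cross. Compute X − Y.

1931540

The number of full binary trees on 14 internal nodes is the Catalan number C_14. So X = C_14 = 2674440.
With 26 = 2·13 people, non-crossing handshake pairings are non-crossing perfect matchings on a circle, counted by C_13. So Y = C_13 = 742900.
X − Y = 2674440 − 742900 = 1931540.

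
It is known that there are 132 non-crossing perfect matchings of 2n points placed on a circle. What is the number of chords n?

6

Non-crossing pairings of 2n points on a circle are counted by C_n, and C_6 = 132.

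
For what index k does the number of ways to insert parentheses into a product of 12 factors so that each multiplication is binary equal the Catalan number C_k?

11

Ways to associate a product of 12 factors correspond to binary trees on 12 leaves, so the count is C_11.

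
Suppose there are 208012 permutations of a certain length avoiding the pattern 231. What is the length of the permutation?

12

Permutations of [n] avoiding a fixed length-3 pattern are counted by C_n; 208012 = C_12.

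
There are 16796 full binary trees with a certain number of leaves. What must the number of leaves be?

11

Full binary trees with L leaves are counted by C_{L−1}, and C_10 = 16796.
So the index is 10, and the number of leaves is 10 + 1 = 11.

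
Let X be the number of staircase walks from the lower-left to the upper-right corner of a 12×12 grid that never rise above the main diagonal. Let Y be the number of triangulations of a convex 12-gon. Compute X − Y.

Sub-diagonal monotone paths from (0,0) to (12,12) biject with Dyck paths of semilength 12, giving C_12. So X = C_12 = 208012.
A convex 12-gon is triangulated into 10 triangles, and the number of such triangulations is the Catalan number C_{12−2} = C_10. So Y = C_10 = 16796.
X − Y = 208012 − 16796 = 191216.

191216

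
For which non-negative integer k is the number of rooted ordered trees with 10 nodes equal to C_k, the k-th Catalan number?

Rooted ordered (plane) trees on m nodes have m−1 edges and are counted by C_{m−1}; m = 10 gives C_9.

9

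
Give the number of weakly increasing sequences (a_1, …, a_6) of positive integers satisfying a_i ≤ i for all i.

132

Such sub-staircase sequences of length n are counted by C_n; here n = 6.
C_6 = C_5 · 2(2·5+1)/(5+2) = 42 · 22/7 = 132.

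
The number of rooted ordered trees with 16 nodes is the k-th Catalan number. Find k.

15

A rooted plane tree on 16 nodes has 15 edges, and such trees are counted by C_15.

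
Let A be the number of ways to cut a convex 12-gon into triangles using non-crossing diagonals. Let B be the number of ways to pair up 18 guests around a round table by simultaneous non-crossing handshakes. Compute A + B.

The number of triangulations of a 12-gon is the Catalan number C_10 (index = sides − 2). So A = C_10 = 16796.
With 18 = 2·9 people, non-crossing handshake pairings are non-crossing perfect matchings on a circle, counted by C_9. So B = C_9 = 4862.
A + B = 16796 + 4862 = 21658.

21658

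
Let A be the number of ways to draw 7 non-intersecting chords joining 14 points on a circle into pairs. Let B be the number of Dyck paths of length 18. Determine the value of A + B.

Pairing 14 circle points by 7 non-crossing chords gives C_7 matchings. So A = C_7 = 429.
Dyck paths of semilength n (length 2n) are counted by C_n; here n = 9. So B = C_9 = 4862.
A + B = 429 + 4862 = 5291.

5291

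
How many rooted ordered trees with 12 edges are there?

208012

Rooted ordered trees with n edges are counted by C_n; here n = 12.
C_12 = C(24,12)/13 = 2704156/13 = 208012.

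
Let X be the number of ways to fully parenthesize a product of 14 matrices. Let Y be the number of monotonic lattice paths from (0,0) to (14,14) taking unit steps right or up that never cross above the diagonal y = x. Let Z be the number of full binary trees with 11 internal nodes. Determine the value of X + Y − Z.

Parenthesizations of m factors correspond to full binary trees with m leaves, counted by C_{m−1}; m = 14 gives C_13. So X = C_13 = 742900.
Monotone paths in an n×n grid that stay weakly below the diagonal are counted by C_n; here n = 14. So Y = C_14 = 2674440.
Full binary trees with n internal nodes are counted by C_n; here n = 11. So Z = C_11 = 58786.
X + Y − Z = 742900 + 2674440 − 58786 = 3358554.

3358554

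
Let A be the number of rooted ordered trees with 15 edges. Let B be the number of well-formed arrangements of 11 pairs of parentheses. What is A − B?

9636059

A rooted plane tree with 15 edges has 16 nodes, and the count is C_15. So A = C_15 = 9694845.
A balanced arrangement of 11 bracket pairs is a Dyck word of semilength 11, so the count is C_11. So B = C_11 = 58786.
A − B = 9694845 − 58786 = 9636059.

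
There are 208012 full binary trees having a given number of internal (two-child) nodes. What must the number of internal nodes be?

12

Full binary trees with n internal nodes are counted by C_n; 208012 = C_12.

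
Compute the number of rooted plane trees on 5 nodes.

A rooted plane tree on 5 nodes has 4 edges, and such trees are counted by C_4.
C_4 = C(8,4)/5 = 70/5 = 14.

14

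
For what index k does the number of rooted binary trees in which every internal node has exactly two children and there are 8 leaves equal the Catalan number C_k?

A full binary tree with L leaves has L−1 internal nodes and is counted by C_{L−1}; L = 8 gives C_7.

7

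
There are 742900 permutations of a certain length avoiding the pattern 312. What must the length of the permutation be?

13

Permutations of [n] avoiding a fixed length-3 pattern are counted by C_n; 742900 = C_13.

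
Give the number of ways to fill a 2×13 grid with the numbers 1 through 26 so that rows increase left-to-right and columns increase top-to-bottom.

Standard Young tableaux of shape 2×n are counted by C_n; here n = 13.
C_13 = C(26,13)/14 = 10400600/14 = 742900.

742900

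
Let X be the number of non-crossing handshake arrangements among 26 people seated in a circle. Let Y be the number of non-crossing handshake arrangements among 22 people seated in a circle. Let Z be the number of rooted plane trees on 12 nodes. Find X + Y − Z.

Non-crossing handshake pairings of 2n people are counted by C_n; 26 people gives n = 13. So X = C_13 = 742900.
Non-crossing handshake pairings of 2n people are counted by C_n; 22 people gives n = 11. So Y = C_11 = 58786.
Rooted ordered (plane) trees on m nodes have m−1 edges and are counted by C_{m−1}; m = 12 gives C_11. So Z = C_11 = 58786.
X + Y − Z = 742900 + 58786 − 58786 = 742900.

742900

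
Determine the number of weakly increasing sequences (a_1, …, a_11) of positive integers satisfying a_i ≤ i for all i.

Such sub-staircase sequences of length n are counted by C_n; here n = 11.
C_11 = 58786.

58786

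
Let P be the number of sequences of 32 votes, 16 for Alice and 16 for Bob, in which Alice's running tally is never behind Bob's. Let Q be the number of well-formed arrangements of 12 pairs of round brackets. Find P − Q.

Reading a vote for the leader as '(' and for the other as ')' turns such a sequence into a balanced string of 16 pairs, so the count is C_16. So P = C_16 = 35357670.
With 12 pairs the number of balanced bracket strings is the Catalan number C_12. So Q = C_12 = 208012.
P − Q = 35357670 − 208012 = 35149658.

35149658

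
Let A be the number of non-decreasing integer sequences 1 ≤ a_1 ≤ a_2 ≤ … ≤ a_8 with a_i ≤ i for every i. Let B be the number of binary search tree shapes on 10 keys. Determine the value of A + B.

Such sub-staircase sequences of length n are counted by C_n; here n = 8. So A = C_8 = 1430.
Rooted binary trees with 10 nodes (each child slot possibly empty) number C_10. So B = C_10 = 16796.
A + B = 1430 + 16796 = 18226.

18226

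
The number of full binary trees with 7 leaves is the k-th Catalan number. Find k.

6

Full binary trees with 7 leaves have 7−1 = 6 internal nodes, so there are C_6 of them.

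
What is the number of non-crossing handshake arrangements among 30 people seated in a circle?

With 30 = 2·15 people, non-crossing handshake pairings are non-crossing perfect matchings on a circle, counted by C_15.
C_15 = 9694845.

9694845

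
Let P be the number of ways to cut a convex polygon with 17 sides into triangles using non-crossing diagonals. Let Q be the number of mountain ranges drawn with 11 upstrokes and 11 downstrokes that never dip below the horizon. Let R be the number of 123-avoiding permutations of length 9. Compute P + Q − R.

9748769

The number of triangulations of a 17-gon is the Catalan number C_15 (index = sides − 2). So P = C_15 = 9694845.
Dyck paths of semilength n (length 2n) are counted by C_n; here n = 11. So Q = C_11 = 58786.
For any fixed pattern of length 3, the pattern-avoiding permutations of [9] number C_9. So R = C_9 = 4862.
P + Q − R = 9694845 + 58786 − 4862 = 9748769.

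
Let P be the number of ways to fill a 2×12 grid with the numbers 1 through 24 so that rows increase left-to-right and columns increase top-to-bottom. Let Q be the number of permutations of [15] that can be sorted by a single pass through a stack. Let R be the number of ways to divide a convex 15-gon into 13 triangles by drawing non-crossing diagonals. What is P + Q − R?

Standard Young tableaux of shape 2×n are counted by C_n; here n = 12. So P = C_12 = 208012.
Stack-sortable permutations are exactly the 231-avoiding ones, counted by C_n; here n = 15. So Q = C_15 = 9694845.
A convex 15-gon is triangulated into 13 triangles, and the number of such triangulations is the Catalan number C_{15−2} = C_13. So R = C_13 = 742900.
P + Q − R = 208012 + 9694845 − 742900 = 9159957.

9159957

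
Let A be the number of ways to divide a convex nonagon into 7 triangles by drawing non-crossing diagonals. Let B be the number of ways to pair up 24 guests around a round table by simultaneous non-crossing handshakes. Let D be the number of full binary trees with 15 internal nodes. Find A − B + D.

9487262

The number of triangulations of a 9-gon is the Catalan number C_7 (index = sides − 2). So A = C_7 = 429.
With 24 = 2·12 people, non-crossing handshake pairings are non-crossing perfect matchings on a circle, counted by C_12. So B = C_12 = 208012.
The number of full binary trees on 15 internal nodes is the Catalan number C_15. So D = C_15 = 9694845.
A − B + D = 429 − 208012 + 9694845 = 9487262.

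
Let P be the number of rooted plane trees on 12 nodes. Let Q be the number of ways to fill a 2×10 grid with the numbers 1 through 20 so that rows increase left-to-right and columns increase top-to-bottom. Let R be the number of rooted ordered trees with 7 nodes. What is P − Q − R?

41858

A rooted plane tree on 12 nodes has 11 edges, and such trees are counted by C_11. So P = C_11 = 58786.
By the hook-length formula (or a Dyck-path bijection), SYT of shape 2×10 number C_10. So Q = C_10 = 16796.
Rooted ordered (plane) trees on m nodes have m−1 edges and are counted by C_{m−1}; m = 7 gives C_6. So R = C_6 = 132.
P − Q − R = 58786 − 16796 − 132 = 41858.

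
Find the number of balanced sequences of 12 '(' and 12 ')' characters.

208012

With 12 pairs the number of balanced bracket strings is the Catalan number C_12.
C_12 = C(24,12)/13 = 2704156/13 = 208012.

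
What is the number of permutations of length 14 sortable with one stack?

2674440

Stack-sortable permutations are exactly the 231-avoiding ones, counted by C_n; here n = 14.
C_14 = C(28,14)/15 = 40116600/15 = 2674440.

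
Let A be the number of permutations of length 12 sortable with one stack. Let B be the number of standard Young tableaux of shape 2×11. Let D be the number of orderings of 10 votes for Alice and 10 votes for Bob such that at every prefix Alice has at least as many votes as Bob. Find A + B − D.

Stack-sortable permutations are exactly the 231-avoiding ones, counted by C_n; here n = 12. So A = C_12 = 208012.
By the hook-length formula (or a Dyck-path bijection), SYT of shape 2×11 number C_11. So B = C_11 = 58786.
Reading a vote for the leader as '(' and for the other as ')' turns such a sequence into a balanced string of 10 pairs, so the count is C_10. So D = C_10 = 16796.
A + B − D = 208012 + 58786 − 16796 = 250002.

250002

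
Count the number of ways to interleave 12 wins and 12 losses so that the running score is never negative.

Reading a vote for the leader as '(' and for the other as ')' turns such a sequence into a balanced string of 12 pairs, so the count is C_12.
C_12 = 208012.

208012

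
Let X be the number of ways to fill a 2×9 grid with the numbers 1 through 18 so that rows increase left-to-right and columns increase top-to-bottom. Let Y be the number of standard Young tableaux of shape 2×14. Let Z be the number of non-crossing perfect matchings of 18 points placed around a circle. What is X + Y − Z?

Standard Young tableaux of shape 2×n are counted by C_n; here n = 9. So X = C_9 = 4862.
Standard Young tableaux of shape 2×n are counted by C_n; here n = 14. So Y = C_14 = 2674440.
Pairing 18 circle points by 9 non-crossing chords gives C_9 matchings. So Z = C_9 = 4862.
X + Y − Z = 4862 + 2674440 − 4862 = 2674440.

2674440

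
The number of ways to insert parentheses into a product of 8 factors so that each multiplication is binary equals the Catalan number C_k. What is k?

7

Parenthesizations of m factors correspond to full binary trees with m leaves, counted by C_{m−1}; m = 8 gives C_7.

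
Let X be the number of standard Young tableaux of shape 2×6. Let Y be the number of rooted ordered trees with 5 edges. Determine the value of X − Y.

By the hook-length formula (or a Dyck-path bijection), SYT of shape 2×6 number C_6. So X = C_6 = 132.
Rooted ordered trees with n edges are counted by C_n; here n = 5. So Y = C_5 = 42.
X − Y = 132 − 42 = 90.

90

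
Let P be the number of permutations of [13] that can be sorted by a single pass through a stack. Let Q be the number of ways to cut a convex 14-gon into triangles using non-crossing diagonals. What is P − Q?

534888

Stack-sortable permutations are exactly the 231-avoiding ones, counted by C_n; here n = 13. So P = C_13 = 742900.
The number of triangulations of a 14-gon is the Catalan number C_12 (index = sides − 2). So Q = C_12 = 208012.
P − Q = 742900 − 208012 = 534888.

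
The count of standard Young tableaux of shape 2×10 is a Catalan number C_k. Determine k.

10

By the hook-length formula (or a Dyck-path bijection), SYT of shape 2×10 number C_10.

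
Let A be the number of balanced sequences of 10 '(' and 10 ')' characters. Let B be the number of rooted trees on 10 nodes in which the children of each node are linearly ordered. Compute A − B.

With 10 pairs the number of balanced bracket strings is the Catalan number C_10. So A = C_10 = 16796.
A rooted plane tree on 10 nodes has 9 edges, and such trees are counted by C_9. So B = C_9 = 4862.
A − B = 16796 − 4862 = 11934.

11934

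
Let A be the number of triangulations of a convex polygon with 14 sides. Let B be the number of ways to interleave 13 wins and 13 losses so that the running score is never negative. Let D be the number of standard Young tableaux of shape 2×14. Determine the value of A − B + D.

The number of triangulations of a 14-gon is the Catalan number C_12 (index = sides − 2). So A = C_12 = 208012.
Reading a vote for the leader as '(' and for the other as ')' turns such a sequence into a balanced string of 13 pairs, so the count is C_13. So B = C_13 = 742900.
Standard Young tableaux of shape 2×n are counted by C_n; here n = 14. So D = C_14 = 2674440.
A − B + D = 208012 − 742900 + 2674440 = 2139552.

2139552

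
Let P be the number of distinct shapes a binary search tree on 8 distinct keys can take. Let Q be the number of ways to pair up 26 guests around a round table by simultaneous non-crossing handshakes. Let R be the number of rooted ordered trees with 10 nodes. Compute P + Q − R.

There are C_n binary search tree shapes on n keys; with n = 8 that is C_8. So P = C_8 = 1430.
With 26 = 2·13 people, non-crossing handshake pairings are non-crossing perfect matchings on a circle, counted by C_13. So Q = C_13 = 742900.
A rooted plane tree on 10 nodes has 9 edges, and such trees are counted by C_9. So R = C_9 = 4862.
P + Q − R = 1430 + 742900 − 4862 = 739468.

739468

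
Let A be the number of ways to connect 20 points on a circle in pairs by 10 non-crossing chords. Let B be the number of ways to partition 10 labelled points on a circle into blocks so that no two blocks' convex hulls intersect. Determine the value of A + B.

Non-crossing perfect matchings of 2n points on a circle are counted by C_n; with 20 points, n = 10. So A = C_10 = 16796.
Non-crossing partitions of an n-element set are counted by C_n; here n = 10. So B = C_10 = 16796.
A + B = 16796 + 16796 = 33592.

33592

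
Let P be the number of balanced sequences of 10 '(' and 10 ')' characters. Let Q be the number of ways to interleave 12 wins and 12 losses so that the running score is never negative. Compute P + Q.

224808

Balanced strings of n pairs of brackets are counted by C_n; here n = 10. So P = C_10 = 16796.
Reading a vote for the leader as '(' and for the other as ')' turns such a sequence into a balanced string of 12 pairs, so the count is C_12. So Q = C_12 = 208012.
P + Q = 16796 + 208012 = 224808.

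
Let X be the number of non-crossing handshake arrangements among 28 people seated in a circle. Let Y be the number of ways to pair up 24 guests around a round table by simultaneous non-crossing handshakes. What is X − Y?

With 28 = 2·14 people, non-crossing handshake pairings are non-crossing perfect matchings on a circle, counted by C_14. So X = C_14 = 2674440.
Non-crossing handshake pairings of 2n people are counted by C_n; 24 people gives n = 12. So Y = C_12 = 208012.
X − Y = 2674440 − 208012 = 2466428.

2466428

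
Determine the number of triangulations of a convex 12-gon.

The number of triangulations of a 12-gon is the Catalan number C_10 (index = sides − 2).
C_10 = C(20,10)/11 = 184756/11 = 16796.

16796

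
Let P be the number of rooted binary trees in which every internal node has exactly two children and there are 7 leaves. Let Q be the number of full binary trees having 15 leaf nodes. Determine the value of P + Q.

2674572

A full binary tree with L leaves has L−1 internal nodes and is counted by C_{L−1}; L = 7 gives C_6. So P = C_6 = 132.
A full binary tree with L leaves has L−1 internal nodes and is counted by C_{L−1}; L = 15 gives C_14. So Q = C_14 = 2674440.
P + Q = 132 + 2674440 = 2674572.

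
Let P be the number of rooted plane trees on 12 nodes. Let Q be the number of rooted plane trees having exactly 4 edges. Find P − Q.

A rooted plane tree on 12 nodes has 11 edges, and such trees are counted by C_11. So P = C_11 = 58786.
A rooted plane tree with 4 edges has 5 nodes, and the count is C_4. So Q = C_4 = 14.
P − Q = 58786 − 14 = 58772.

58772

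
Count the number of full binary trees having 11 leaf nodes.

16796

Full binary trees with 11 leaves have 11−1 = 10 internal nodes, so there are C_10 of them.
C_10 = 16796.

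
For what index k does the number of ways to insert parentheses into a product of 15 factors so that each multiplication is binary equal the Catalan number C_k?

Ways to associate a product of 15 factors correspond to binary trees on 15 leaves, so the count is C_14.

14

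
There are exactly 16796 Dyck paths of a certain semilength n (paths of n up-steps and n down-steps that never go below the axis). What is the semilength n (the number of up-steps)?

Dyck paths of semilength n are counted by C_n. Since C_10 = 16796, the index is 10.

10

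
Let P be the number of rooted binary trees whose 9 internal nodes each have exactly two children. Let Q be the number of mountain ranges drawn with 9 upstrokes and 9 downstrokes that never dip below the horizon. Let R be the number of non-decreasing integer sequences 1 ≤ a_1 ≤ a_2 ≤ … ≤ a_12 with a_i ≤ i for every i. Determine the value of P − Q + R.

208012

Full binary trees with n internal nodes are counted by C_n; here n = 9. So P = C_9 = 4862.
Paths of 9 up- and 9 down-steps that never dip below the axis are Dyck paths; their count is C_9. So Q = C_9 = 4862.
Weakly increasing sequences with a_i ≤ i biject with Dyck paths of semilength 12, so there are C_12. So R = C_12 = 208012.
P − Q + R = 4862 − 4862 + 208012 = 208012.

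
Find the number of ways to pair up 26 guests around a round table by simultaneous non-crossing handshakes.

742900

Non-crossing handshake pairings of 2n people are counted by C_n; 26 people gives n = 13.
C_13 = C(26,13)/14 = 10400600/14 = 742900.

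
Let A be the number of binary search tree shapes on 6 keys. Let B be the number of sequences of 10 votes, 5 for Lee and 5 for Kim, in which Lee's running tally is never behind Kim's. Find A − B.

Binary trees (left/right distinguished) on n nodes are counted by C_n; here n = 6. So A = C_6 = 132.
Ballot sequences with n votes each where one side never trails are Dyck words, counted by C_n; here n = 5. So B = C_5 = 42.
A − B = 132 − 42 = 90.

90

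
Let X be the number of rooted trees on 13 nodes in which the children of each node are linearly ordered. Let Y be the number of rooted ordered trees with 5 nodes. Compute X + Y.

208026

Rooted ordered (plane) trees on m nodes have m−1 edges and are counted by C_{m−1}; m = 13 gives C_12. So X = C_12 = 208012.
A rooted plane tree on 5 nodes has 4 edges, and such trees are counted by C_4. So Y = C_4 = 14.
X + Y = 208012 + 14 = 208026.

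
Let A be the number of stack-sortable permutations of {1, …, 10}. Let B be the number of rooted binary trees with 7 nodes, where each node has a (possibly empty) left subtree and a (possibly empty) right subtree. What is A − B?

By Knuth's characterisation, the stack-sortable permutations of length 10 are the 231-avoiders, numbering C_10. So A = C_10 = 16796.
There are C_n binary search tree shapes on n keys; with n = 7 that is C_7. So B = C_7 = 429.
A − B = 16796 − 429 = 16367.

16367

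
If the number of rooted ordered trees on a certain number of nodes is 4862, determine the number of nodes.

Rooted ordered trees on m nodes are counted by C_{m−1}. Since C_9 = 4862, the index is 9.
So the index is 9, and the number of nodes is 9 + 1 = 10.

10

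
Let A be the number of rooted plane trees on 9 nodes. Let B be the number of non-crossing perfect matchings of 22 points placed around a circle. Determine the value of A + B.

Rooted ordered (plane) trees on m nodes have m−1 edges and are counted by C_{m−1}; m = 9 gives C_8. So A = C_8 = 1430.
Non-crossing perfect matchings of 2n points on a circle are counted by C_n; with 22 points, n = 11. So B = C_11 = 58786.
A + B = 1430 + 58786 = 60216.

60216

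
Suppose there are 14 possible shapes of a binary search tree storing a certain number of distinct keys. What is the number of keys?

Binary search tree shapes on n keys are counted by C_n. The Catalan number equal to 14 is C_4.

4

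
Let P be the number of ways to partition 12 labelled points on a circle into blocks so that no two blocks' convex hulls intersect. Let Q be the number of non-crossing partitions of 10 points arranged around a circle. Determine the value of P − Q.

191216

The non-crossing partitions of [12] form a lattice of size C_12. So P = C_12 = 208012.
The non-crossing partitions of [10] form a lattice of size C_10. So Q = C_10 = 16796.
P − Q = 208012 − 16796 = 191216.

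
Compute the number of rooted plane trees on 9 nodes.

1430

A rooted plane tree on 9 nodes has 8 edges, and such trees are counted by C_8.
C_8 = C(16,8)/9 = 12870/9 = 1430.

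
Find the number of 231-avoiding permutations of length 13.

742900

Permutations of [n] avoiding any single length-3 pattern are counted by C_n; here n = 13.
C_13 = C(26,13)/14 = 10400600/14 = 742900.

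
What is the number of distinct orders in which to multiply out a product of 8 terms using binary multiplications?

429

Bracketing 8 factors into binary products is counted by C_{8−1} = C_7.
C_7 = C_6 · 2(2·6+1)/(6+2) = 132 · 26/8 = 429.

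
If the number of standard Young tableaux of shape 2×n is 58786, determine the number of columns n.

11

Standard Young tableaux of shape 2×n are counted by C_n, and C_11 = 58786.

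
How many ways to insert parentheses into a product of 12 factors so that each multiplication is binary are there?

58786

Bracketing 12 factors into binary products is counted by C_{12−1} = C_11.
C_11 = C_10 · 2(2·10+1)/(10+2) = 16796 · 42/12 = 58786.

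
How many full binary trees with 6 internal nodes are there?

132

The number of full binary trees on 6 internal nodes is the Catalan number C_6.
C_6 = 132.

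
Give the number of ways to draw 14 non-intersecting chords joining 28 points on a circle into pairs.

Pairing 28 circle points by 14 non-crossing chords gives C_14 matchings.
C_14 = C_13 · 2(2·13+1)/(13+2) = 742900 · 54/15 = 2674440.

2674440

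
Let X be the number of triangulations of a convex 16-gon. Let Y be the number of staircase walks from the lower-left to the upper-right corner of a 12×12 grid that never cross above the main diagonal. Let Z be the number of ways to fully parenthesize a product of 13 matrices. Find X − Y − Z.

Triangulations of a convex m-gon are counted by C_{m−2}; with m = 16 this is C_14. So X = C_14 = 2674440.
Sub-diagonal monotone paths from (0,0) to (12,12) biject with Dyck paths of semilength 12, giving C_12. So Y = C_12 = 208012.
Ways to associate a product of 13 factors correspond to binary trees on 13 leaves, so the count is C_12. So Z = C_12 = 208012.
X − Y − Z = 2674440 − 208012 − 208012 = 2258416.

2258416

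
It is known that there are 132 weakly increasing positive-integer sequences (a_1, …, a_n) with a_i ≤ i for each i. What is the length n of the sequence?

6

Such sub-staircase sequences of length n are counted by C_n. The Catalan number equal to 132 is C_6.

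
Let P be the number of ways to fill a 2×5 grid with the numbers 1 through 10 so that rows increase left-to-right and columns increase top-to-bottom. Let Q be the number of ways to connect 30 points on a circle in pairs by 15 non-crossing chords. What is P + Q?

9694887

Standard Young tableaux of shape 2×n are counted by C_n; here n = 5. So P = C_5 = 42.
Non-crossing perfect matchings of 2n points on a circle are counted by C_n; with 30 points, n = 15. So Q = C_15 = 9694845.
P + Q = 42 + 9694845 = 9694887.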